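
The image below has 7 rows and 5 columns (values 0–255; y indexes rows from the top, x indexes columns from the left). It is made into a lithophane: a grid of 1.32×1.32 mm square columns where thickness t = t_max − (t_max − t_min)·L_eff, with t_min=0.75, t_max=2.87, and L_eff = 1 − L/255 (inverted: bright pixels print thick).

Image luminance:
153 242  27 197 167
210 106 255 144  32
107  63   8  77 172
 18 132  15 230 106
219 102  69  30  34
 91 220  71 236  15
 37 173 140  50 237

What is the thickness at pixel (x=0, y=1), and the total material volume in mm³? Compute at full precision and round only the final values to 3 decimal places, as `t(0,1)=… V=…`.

t(0,1)=2.496 V=106.361

span = t_max - t_min = 2.87 - 0.75 = 2.120
L(0,1) = 210, L_eff = 1 - 210/255 = 0.176471 (inverted)
t(0,1) = 2.87 - 2.120·0.176471 = 2.496
Σt over all 7·5 pixels = 103773/1700 ≈ 61.0429412
V = pitch²·Σt = 1.32²·103773/1700 = 106.361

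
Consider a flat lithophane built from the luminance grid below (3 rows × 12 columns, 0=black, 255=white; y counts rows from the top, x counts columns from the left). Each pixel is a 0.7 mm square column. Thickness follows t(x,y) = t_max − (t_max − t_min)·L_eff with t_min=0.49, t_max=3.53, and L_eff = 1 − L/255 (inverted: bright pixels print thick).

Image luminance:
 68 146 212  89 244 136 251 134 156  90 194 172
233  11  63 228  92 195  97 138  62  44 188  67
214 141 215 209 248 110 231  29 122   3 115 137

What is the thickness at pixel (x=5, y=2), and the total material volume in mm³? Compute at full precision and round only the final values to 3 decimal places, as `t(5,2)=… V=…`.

t(5,2)=1.801 V=38.342

span = t_max - t_min = 3.53 - 0.49 = 3.040
L(5,2) = 110, L_eff = 1 - 110/255 = 0.568627 (inverted)
t(5,2) = 3.53 - 3.040·0.568627 = 1.801
Σt over all 3·12 pixels = 498839/6375 ≈ 78.2492549
V = pitch²·Σt = 0.7²·498839/6375 = 38.342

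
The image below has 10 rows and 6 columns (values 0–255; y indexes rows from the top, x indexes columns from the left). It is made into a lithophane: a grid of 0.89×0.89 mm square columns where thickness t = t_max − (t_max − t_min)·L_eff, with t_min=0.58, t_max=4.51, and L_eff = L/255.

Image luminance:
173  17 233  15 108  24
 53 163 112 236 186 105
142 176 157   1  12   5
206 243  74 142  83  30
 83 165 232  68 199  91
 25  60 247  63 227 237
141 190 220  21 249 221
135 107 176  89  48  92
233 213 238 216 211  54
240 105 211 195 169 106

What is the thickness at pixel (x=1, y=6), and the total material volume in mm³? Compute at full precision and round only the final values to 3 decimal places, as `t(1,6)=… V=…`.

span = t_max - t_min = 4.51 - 0.58 = 3.930
L(1,6) = 190, L_eff = 190/255 = 0.745098
t(1,6) = 4.51 - 3.930·0.745098 = 1.582
Σt over all 10·6 pixels = 1216337/8500 ≈ 143.0984706
V = pitch²·Σt = 0.89²·1216337/8500 = 113.348

t(1,6)=1.582 V=113.348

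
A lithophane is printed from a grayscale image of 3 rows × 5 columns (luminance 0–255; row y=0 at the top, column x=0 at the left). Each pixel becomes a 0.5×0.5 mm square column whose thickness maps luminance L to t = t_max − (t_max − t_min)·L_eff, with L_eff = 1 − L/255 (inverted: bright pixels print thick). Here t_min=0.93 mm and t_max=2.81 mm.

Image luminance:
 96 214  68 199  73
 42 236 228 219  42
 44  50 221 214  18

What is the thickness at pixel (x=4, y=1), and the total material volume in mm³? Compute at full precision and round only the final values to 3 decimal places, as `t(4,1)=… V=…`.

t(4,1)=1.240 V=7.107

span = t_max - t_min = 2.81 - 0.93 = 1.880
L(4,1) = 42, L_eff = 1 - 42/255 = 0.835294 (inverted)
t(4,1) = 2.81 - 1.880·0.835294 = 1.240
Σt over all 3·5 pixels = 724957/25500 ≈ 28.4296863
V = pitch²·Σt = 0.5²·724957/25500 = 7.107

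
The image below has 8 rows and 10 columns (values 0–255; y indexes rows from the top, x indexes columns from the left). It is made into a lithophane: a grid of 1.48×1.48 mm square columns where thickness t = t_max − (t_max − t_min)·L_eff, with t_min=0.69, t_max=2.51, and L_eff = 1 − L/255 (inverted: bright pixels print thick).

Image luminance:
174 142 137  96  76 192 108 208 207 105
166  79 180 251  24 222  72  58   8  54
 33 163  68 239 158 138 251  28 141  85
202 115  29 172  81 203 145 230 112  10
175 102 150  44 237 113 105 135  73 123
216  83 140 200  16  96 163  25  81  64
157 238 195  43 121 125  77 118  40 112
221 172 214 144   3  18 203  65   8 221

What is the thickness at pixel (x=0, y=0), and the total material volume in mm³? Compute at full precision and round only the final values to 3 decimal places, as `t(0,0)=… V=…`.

span = t_max - t_min = 2.51 - 0.69 = 1.820
L(0,0) = 174, L_eff = 1 - 174/255 = 0.317647 (inverted)
t(0,0) = 2.51 - 1.820·0.317647 = 1.932
Σt over all 8·10 pixels = 806809/6375 ≈ 126.5582745
V = pitch²·Σt = 1.48²·806809/6375 = 277.213

t(0,0)=1.932 V=277.213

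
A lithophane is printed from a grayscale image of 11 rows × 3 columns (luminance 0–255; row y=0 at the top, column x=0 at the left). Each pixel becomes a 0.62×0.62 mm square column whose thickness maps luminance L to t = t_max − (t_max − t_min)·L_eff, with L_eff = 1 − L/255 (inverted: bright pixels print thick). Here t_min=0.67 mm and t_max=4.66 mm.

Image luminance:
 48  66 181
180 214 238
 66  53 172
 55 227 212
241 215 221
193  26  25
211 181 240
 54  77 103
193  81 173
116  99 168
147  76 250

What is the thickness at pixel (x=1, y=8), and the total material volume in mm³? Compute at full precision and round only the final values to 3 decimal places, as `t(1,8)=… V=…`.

t(1,8)=1.937 V=37.382

span = t_max - t_min = 4.66 - 0.67 = 3.990
L(1,8) = 81, L_eff = 1 - 81/255 = 0.682353 (inverted)
t(1,8) = 4.66 - 3.990·0.682353 = 1.937
Σt over all 11·3 pixels = 826601/8500 ≈ 97.2471765
V = pitch²·Σt = 0.62²·826601/8500 = 37.382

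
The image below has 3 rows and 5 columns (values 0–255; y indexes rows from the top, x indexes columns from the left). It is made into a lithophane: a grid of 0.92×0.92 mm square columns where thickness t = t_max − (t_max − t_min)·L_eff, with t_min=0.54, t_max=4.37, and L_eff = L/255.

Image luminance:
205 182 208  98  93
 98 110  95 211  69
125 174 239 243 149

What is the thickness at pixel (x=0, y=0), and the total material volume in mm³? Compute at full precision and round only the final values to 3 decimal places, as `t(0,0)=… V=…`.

span = t_max - t_min = 4.37 - 0.54 = 3.830
L(0,0) = 205, L_eff = 205/255 = 0.803922
t(0,0) = 4.37 - 3.830·0.803922 = 1.291
Σt over all 3·5 pixels = 197752/6375 ≈ 31.0199216
V = pitch²·Σt = 0.92²·197752/6375 = 26.255

t(0,0)=1.291 V=26.255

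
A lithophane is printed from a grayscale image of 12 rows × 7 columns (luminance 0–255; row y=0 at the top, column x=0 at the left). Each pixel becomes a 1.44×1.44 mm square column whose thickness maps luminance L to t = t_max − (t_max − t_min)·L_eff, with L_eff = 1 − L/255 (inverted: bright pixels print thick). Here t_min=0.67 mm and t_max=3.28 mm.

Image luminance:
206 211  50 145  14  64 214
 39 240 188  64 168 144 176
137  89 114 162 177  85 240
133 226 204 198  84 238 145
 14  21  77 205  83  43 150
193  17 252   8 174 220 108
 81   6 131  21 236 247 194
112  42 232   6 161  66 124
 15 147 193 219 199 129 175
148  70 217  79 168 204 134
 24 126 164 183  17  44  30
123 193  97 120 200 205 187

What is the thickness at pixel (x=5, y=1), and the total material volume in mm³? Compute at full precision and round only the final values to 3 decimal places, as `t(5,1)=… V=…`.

t(5,1)=2.144 V=354.176

span = t_max - t_min = 3.28 - 0.67 = 2.610
L(5,1) = 144, L_eff = 1 - 144/255 = 0.435294 (inverted)
t(5,1) = 3.28 - 2.610·0.435294 = 2.144
Σt over all 12·7 pixels = 1451823/8500 ≈ 170.8027059
V = pitch²·Σt = 1.44²·1451823/8500 = 354.176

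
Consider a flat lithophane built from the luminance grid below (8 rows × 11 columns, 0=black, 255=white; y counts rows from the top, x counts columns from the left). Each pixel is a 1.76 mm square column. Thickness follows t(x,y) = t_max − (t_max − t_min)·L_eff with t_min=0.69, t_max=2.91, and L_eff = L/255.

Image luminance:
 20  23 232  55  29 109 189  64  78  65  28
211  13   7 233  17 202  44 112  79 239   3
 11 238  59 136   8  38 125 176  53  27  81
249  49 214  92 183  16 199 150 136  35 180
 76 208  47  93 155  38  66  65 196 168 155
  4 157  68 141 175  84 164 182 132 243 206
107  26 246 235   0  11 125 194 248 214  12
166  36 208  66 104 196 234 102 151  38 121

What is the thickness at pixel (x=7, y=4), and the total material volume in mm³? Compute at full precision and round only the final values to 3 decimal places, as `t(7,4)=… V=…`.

span = t_max - t_min = 2.91 - 0.69 = 2.220
L(7,4) = 65, L_eff = 65/255 = 0.254902
t(7,4) = 2.91 - 2.220·0.254902 = 2.344
Σt over all 8·11 pixels = 14241/85 ≈ 167.5411765
V = pitch²·Σt = 1.76²·14241/85 = 518.976

t(7,4)=2.344 V=518.976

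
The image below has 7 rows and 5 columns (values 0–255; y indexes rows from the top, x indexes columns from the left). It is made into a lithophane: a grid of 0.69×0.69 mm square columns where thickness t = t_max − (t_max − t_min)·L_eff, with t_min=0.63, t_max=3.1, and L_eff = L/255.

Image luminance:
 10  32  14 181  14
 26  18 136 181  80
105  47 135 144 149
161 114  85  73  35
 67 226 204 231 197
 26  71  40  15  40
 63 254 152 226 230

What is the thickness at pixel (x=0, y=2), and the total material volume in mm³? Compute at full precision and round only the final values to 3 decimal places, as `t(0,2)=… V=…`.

span = t_max - t_min = 3.1 - 0.63 = 2.470
L(0,2) = 105, L_eff = 105/255 = 0.411765
t(0,2) = 3.1 - 2.470·0.411765 = 2.083
Σt over all 7·5 pixels = 458149/6375 ≈ 71.8665098
V = pitch²·Σt = 0.69²·458149/6375 = 34.216

t(0,2)=2.083 V=34.216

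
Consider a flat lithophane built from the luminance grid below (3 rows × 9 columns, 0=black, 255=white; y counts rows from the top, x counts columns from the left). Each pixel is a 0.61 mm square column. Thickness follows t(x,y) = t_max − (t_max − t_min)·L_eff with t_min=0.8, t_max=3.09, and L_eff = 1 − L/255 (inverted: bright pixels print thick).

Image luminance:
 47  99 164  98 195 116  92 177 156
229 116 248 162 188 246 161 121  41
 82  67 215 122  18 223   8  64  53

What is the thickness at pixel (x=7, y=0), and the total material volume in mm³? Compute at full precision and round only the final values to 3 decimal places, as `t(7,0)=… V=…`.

span = t_max - t_min = 3.09 - 0.8 = 2.290
L(7,0) = 177, L_eff = 1 - 177/255 = 0.305882 (inverted)
t(7,0) = 3.09 - 2.290·0.305882 = 2.390
Σt over all 3·9 pixels = 338533/6375 ≈ 53.1032157
V = pitch²·Σt = 0.61²·338533/6375 = 19.760

t(7,0)=2.390 V=19.760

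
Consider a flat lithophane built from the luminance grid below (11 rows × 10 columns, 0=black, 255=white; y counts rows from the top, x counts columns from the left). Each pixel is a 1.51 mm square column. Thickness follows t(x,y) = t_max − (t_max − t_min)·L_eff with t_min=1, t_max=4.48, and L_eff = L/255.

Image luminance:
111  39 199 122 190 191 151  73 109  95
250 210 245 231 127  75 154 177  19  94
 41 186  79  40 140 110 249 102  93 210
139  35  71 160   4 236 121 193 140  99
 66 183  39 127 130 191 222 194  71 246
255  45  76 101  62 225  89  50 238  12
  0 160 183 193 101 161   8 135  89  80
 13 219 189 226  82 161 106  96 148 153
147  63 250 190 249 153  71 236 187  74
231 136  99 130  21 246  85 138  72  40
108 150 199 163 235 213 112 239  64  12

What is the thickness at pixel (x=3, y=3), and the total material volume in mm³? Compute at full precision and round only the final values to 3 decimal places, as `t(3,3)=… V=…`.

span = t_max - t_min = 4.48 - 1 = 3.480
L(3,3) = 160, L_eff = 160/255 = 0.627451
t(3,3) = 4.48 - 3.480·0.627451 = 2.296
Σt over all 11·10 pixels = 619508/2125 ≈ 291.5331765
V = pitch²·Σt = 1.51²·619508/2125 = 664.725

t(3,3)=2.296 V=664.725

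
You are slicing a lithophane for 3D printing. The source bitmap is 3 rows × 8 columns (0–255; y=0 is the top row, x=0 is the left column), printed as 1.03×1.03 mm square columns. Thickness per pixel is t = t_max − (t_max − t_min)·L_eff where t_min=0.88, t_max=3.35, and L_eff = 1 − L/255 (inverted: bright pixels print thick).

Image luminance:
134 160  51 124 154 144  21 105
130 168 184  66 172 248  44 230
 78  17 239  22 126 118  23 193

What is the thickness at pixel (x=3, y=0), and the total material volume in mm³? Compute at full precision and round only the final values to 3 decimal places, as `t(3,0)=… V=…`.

span = t_max - t_min = 3.35 - 0.88 = 2.470
L(3,0) = 124, L_eff = 1 - 124/255 = 0.513725 (inverted)
t(3,0) = 3.35 - 2.470·0.513725 = 2.081
Σt over all 3·8 pixels = 1267457/25500 ≈ 49.7041961
V = pitch²·Σt = 1.03²·1267457/25500 = 52.731

t(3,0)=2.081 V=52.731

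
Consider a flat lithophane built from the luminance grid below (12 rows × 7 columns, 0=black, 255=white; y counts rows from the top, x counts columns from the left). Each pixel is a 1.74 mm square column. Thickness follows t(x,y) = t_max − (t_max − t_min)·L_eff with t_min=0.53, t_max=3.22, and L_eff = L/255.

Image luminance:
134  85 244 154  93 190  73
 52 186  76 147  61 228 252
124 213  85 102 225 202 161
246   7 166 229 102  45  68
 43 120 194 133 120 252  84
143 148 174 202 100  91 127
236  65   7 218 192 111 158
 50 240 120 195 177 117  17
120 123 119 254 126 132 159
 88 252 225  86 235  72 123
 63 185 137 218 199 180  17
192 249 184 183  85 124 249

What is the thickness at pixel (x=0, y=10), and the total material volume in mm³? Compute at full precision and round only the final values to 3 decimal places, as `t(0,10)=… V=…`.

span = t_max - t_min = 3.22 - 0.53 = 2.690
L(0,10) = 63, L_eff = 63/255 = 0.247059
t(0,10) = 3.22 - 2.690·0.247059 = 2.555
Σt over all 12·7 pixels = 3625393/25500 ≈ 142.1722745
V = pitch²·Σt = 1.74²·3625393/25500 = 430.441

t(0,10)=2.555 V=430.441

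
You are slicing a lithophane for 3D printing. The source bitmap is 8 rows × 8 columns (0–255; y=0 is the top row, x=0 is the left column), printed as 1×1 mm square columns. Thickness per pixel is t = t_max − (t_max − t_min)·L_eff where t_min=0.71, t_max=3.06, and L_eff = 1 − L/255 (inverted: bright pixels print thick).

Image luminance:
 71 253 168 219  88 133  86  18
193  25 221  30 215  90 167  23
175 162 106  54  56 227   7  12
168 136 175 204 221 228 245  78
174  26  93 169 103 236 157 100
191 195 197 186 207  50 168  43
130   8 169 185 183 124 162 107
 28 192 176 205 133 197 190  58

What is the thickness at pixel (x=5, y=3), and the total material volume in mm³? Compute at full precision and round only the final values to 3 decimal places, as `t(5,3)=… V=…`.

t(5,3)=2.811 V=126.501

span = t_max - t_min = 3.06 - 0.71 = 2.350
L(5,3) = 228, L_eff = 1 - 228/255 = 0.105882 (inverted)
t(5,3) = 3.06 - 2.350·0.105882 = 2.811
Σt over all 8·8 pixels = 53763/425 ≈ 126.5011765
V = pitch²·Σt = 1²·53763/425 = 126.501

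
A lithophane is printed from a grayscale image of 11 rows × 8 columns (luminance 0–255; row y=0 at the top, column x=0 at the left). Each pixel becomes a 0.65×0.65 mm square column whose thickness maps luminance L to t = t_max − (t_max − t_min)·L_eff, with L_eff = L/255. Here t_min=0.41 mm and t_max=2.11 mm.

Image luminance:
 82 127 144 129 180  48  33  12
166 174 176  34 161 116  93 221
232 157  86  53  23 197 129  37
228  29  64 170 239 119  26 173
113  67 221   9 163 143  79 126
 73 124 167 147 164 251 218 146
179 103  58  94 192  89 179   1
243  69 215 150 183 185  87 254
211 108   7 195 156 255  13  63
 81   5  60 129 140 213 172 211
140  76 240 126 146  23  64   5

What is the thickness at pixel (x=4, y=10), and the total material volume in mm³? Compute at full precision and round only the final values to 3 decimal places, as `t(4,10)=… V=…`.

t(4,10)=1.137 V=46.934

span = t_max - t_min = 2.11 - 0.41 = 1.700
L(4,10) = 146, L_eff = 146/255 = 0.572549
t(4,10) = 2.11 - 1.700·0.572549 = 1.137
Σt over all 11·8 pixels = 16663/150 ≈ 111.0866667
V = pitch²·Σt = 0.65²·16663/150 = 46.934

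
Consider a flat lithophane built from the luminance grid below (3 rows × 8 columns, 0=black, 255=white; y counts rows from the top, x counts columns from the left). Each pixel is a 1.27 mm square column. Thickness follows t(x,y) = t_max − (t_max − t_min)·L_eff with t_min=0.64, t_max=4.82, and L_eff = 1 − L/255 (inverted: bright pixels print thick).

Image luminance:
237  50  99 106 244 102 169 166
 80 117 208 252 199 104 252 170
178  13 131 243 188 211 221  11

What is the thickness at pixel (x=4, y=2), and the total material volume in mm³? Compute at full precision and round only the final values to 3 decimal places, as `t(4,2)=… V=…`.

t(4,2)=3.722 V=123.946

span = t_max - t_min = 4.82 - 0.64 = 4.180
L(4,2) = 188, L_eff = 1 - 188/255 = 0.262745 (inverted)
t(4,2) = 4.82 - 4.180·0.262745 = 3.722
Σt over all 3·8 pixels = 979799/12750 ≈ 76.8469804
V = pitch²·Σt = 1.27²·979799/12750 = 123.946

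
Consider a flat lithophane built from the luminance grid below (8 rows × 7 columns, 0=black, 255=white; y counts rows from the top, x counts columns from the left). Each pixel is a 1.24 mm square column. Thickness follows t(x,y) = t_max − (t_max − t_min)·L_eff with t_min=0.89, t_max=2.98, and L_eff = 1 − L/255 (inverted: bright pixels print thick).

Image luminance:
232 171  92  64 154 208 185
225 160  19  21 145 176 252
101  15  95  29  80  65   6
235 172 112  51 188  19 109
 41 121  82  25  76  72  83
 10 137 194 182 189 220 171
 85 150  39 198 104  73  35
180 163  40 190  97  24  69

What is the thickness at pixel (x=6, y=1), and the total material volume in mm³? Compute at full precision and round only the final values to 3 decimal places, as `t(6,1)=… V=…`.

span = t_max - t_min = 2.98 - 0.89 = 2.090
L(6,1) = 252, L_eff = 1 - 252/255 = 0.011765 (inverted)
t(6,1) = 2.98 - 2.090·0.011765 = 2.955
Σt over all 8·7 pixels = 2614999/25500 ≈ 102.5489804
V = pitch²·Σt = 1.24²·2614999/25500 = 157.679

t(6,1)=2.955 V=157.679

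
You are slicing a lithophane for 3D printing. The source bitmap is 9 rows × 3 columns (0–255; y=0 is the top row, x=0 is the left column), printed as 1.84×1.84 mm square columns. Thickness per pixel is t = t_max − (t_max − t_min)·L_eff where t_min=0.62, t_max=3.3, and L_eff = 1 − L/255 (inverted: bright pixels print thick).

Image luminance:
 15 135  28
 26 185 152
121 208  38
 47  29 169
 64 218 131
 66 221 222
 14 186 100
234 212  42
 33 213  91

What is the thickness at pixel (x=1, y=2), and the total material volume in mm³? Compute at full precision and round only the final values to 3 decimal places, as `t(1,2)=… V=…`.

t(1,2)=2.806 V=170.537

span = t_max - t_min = 3.3 - 0.62 = 2.680
L(1,2) = 208, L_eff = 1 - 208/255 = 0.184314 (inverted)
t(1,2) = 3.3 - 2.680·0.184314 = 2.806
Σt over all 9·3 pixels = 128447/2550 ≈ 50.3713725
V = pitch²·Σt = 1.84²·128447/2550 = 170.537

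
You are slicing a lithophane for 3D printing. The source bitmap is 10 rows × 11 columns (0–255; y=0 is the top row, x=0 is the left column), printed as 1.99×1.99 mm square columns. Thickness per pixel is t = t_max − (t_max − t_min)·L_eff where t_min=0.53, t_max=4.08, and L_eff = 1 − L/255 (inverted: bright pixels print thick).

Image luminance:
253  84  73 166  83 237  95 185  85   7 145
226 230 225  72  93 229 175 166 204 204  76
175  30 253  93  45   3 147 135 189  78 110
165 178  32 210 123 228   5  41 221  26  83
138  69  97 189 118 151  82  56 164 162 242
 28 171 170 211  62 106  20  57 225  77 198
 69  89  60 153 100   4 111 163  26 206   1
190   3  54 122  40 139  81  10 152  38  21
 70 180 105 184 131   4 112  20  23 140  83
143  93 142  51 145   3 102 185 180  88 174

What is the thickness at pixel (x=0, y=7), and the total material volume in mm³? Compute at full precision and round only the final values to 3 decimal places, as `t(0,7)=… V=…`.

t(0,7)=3.175 V=940.187

span = t_max - t_min = 4.08 - 0.53 = 3.550
L(0,7) = 190, L_eff = 1 - 190/255 = 0.254902 (inverted)
t(0,7) = 4.08 - 3.550·0.254902 = 3.175
Σt over all 10·11 pixels = 302704/1275 ≈ 237.4149020
V = pitch²·Σt = 1.99²·302704/1275 = 940.187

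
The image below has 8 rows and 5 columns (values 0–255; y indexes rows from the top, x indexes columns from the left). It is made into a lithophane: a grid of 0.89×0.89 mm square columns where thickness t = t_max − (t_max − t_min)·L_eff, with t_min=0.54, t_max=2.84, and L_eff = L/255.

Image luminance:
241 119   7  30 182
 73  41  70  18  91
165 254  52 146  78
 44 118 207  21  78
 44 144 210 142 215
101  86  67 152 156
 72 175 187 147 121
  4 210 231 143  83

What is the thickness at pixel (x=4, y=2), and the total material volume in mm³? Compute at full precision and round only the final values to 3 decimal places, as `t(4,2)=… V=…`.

t(4,2)=2.136 V=56.225

span = t_max - t_min = 2.84 - 0.54 = 2.300
L(4,2) = 78, L_eff = 78/255 = 0.305882
t(4,2) = 2.84 - 2.300·0.305882 = 2.136
Σt over all 8·5 pixels = 12067/170 ≈ 70.9823529
V = pitch²·Σt = 0.89²·12067/170 = 56.225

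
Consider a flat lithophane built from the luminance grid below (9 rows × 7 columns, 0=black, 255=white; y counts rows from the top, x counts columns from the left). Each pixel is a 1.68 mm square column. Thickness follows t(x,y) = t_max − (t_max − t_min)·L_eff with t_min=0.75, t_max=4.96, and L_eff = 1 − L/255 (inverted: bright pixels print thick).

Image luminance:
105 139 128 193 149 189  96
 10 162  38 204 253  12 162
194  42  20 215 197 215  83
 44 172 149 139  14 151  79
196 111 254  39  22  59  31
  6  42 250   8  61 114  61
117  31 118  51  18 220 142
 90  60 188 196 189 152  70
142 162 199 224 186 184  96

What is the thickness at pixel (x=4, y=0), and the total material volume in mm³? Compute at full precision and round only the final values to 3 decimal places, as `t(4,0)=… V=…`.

t(4,0)=3.210 V=489.501

span = t_max - t_min = 4.96 - 0.75 = 4.210
L(4,0) = 149, L_eff = 1 - 149/255 = 0.415686 (inverted)
t(4,0) = 4.96 - 4.210·0.415686 = 3.210
Σt over all 9·7 pixels = 2211289/12750 ≈ 173.4344314
V = pitch²·Σt = 1.68²·2211289/12750 = 489.501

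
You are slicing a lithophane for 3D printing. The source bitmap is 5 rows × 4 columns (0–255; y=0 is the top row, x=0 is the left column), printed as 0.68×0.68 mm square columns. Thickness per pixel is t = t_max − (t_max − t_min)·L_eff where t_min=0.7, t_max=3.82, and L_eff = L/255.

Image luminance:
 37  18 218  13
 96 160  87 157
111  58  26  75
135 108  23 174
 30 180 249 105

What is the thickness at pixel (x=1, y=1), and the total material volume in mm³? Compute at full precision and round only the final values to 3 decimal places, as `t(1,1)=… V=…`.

t(1,1)=1.862 V=23.673

span = t_max - t_min = 3.82 - 0.7 = 3.120
L(1,1) = 160, L_eff = 160/255 = 0.627451
t(1,1) = 3.82 - 3.120·0.627451 = 1.862
Σt over all 5·4 pixels = 21758/425 ≈ 51.1952941
V = pitch²·Σt = 0.68²·21758/425 = 23.673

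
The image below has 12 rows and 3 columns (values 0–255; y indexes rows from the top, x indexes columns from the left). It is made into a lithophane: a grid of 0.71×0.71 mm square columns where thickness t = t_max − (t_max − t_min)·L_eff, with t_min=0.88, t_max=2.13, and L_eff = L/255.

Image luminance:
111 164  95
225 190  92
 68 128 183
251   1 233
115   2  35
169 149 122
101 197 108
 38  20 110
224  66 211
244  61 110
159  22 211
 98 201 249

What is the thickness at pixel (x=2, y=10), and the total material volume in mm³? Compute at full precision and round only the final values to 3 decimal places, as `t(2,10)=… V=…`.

t(2,10)=1.096 V=26.885

span = t_max - t_min = 2.13 - 0.88 = 1.250
L(2,10) = 211, L_eff = 211/255 = 0.827451
t(2,10) = 2.13 - 1.250·0.827451 = 1.096
Σt over all 12·3 pixels = 271993/5100 ≈ 53.3319608
V = pitch²·Σt = 0.71²·271993/5100 = 26.885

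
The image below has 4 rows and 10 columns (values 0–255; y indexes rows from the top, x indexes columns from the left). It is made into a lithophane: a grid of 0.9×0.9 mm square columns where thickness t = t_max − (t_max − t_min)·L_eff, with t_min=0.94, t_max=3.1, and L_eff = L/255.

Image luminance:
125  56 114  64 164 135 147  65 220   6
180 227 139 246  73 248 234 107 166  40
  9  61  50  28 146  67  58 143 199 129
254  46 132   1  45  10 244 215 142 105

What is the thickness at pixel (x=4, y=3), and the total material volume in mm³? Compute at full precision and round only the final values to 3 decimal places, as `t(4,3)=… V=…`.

span = t_max - t_min = 3.1 - 0.94 = 2.160
L(4,3) = 45, L_eff = 45/255 = 0.176471
t(4,3) = 3.1 - 2.160·0.176471 = 2.719
Σt over all 4·10 pixels = 35276/425 ≈ 83.0023529
V = pitch²·Σt = 0.9²·35276/425 = 67.232

t(4,3)=2.719 V=67.232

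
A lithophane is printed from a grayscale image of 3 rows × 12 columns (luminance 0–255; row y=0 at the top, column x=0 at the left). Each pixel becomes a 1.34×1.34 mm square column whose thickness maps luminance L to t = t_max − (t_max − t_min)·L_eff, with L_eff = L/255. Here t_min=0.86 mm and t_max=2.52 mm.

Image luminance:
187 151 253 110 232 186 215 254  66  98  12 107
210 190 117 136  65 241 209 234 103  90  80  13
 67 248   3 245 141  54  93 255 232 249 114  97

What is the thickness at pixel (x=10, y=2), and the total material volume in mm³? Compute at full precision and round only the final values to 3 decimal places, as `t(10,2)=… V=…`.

span = t_max - t_min = 2.52 - 0.86 = 1.660
L(10,2) = 114, L_eff = 114/255 = 0.447059
t(10,2) = 2.52 - 1.660·0.447059 = 1.778
Σt over all 3·12 pixels = 712049/12750 ≈ 55.8469804
V = pitch²·Σt = 1.34²·712049/12750 = 100.279

t(10,2)=1.778 V=100.279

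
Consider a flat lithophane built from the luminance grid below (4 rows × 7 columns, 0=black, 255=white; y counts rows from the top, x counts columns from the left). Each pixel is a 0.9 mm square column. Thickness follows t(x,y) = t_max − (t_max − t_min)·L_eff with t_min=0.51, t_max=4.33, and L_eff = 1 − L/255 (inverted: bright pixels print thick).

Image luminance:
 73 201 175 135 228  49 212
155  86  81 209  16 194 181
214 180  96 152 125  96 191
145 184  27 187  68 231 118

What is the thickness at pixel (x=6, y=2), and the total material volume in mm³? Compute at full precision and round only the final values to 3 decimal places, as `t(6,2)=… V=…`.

span = t_max - t_min = 4.33 - 0.51 = 3.820
L(6,2) = 191, L_eff = 1 - 191/255 = 0.250980 (inverted)
t(6,2) = 4.33 - 3.820·0.250980 = 3.371
Σt over all 4·7 pixels = 947789/12750 ≈ 74.3363922
V = pitch²·Σt = 0.9²·947789/12750 = 60.212

t(6,2)=3.371 V=60.212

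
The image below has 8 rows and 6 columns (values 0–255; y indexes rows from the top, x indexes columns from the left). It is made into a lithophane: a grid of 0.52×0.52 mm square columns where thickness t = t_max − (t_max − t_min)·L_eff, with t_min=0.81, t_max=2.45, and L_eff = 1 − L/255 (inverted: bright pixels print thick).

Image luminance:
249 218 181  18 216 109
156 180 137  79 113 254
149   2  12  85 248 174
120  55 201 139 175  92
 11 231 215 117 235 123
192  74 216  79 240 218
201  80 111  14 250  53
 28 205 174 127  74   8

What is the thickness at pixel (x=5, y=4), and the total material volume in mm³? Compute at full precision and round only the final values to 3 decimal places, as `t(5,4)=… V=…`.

span = t_max - t_min = 2.45 - 0.81 = 1.640
L(5,4) = 123, L_eff = 1 - 123/255 = 0.517647 (inverted)
t(5,4) = 2.45 - 1.640·0.517647 = 1.601
Σt over all 8·6 pixels = 520018/6375 ≈ 81.5714510
V = pitch²·Σt = 0.52²·520018/6375 = 22.057

t(5,4)=1.601 V=22.057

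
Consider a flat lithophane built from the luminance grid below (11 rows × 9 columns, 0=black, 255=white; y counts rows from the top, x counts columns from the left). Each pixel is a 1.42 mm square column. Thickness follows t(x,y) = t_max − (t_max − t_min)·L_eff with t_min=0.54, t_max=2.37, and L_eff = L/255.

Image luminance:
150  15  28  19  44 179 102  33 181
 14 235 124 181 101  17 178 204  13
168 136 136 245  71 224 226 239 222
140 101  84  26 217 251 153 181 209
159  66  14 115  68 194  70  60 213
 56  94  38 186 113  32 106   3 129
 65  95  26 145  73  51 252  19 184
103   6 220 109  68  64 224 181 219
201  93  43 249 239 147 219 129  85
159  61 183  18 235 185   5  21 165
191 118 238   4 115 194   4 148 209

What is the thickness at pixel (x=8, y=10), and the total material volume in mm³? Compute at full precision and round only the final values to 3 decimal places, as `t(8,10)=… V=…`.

span = t_max - t_min = 2.37 - 0.54 = 1.830
L(8,10) = 209, L_eff = 209/255 = 0.819608
t(8,10) = 2.37 - 1.830·0.819608 = 0.870
Σt over all 11·9 pixels = 146.18
V = pitch²·Σt = 1.42²·146.18 = 294.757

t(8,10)=0.870 V=294.757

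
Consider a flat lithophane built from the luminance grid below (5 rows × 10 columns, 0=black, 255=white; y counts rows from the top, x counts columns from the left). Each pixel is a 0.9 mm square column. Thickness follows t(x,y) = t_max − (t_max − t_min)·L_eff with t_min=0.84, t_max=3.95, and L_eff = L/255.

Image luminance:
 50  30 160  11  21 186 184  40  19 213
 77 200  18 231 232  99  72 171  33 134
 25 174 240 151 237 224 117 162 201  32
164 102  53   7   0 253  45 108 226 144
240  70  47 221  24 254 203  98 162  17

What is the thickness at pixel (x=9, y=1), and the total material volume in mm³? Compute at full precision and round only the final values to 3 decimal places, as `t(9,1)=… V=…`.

span = t_max - t_min = 3.95 - 0.84 = 3.110
L(9,1) = 134, L_eff = 134/255 = 0.525490
t(9,1) = 3.95 - 3.110·0.525490 = 2.316
Σt over all 5·10 pixels = 778412/6375 ≈ 122.1038431
V = pitch²·Σt = 0.9²·778412/6375 = 98.904

t(9,1)=2.316 V=98.904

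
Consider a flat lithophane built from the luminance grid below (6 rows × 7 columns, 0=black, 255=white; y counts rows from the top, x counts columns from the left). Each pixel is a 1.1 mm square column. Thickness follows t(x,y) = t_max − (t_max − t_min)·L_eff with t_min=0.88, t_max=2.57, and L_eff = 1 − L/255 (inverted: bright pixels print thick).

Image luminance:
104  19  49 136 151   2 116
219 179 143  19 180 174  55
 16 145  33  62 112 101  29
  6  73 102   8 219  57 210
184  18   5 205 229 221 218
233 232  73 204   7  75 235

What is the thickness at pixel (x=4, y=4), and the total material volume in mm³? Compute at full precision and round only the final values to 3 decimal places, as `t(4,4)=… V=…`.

span = t_max - t_min = 2.57 - 0.88 = 1.690
L(4,4) = 229, L_eff = 1 - 229/255 = 0.101961 (inverted)
t(4,4) = 2.57 - 1.690·0.101961 = 2.398
Σt over all 6·7 pixels = 881741/12750 ≈ 69.1561569
V = pitch²·Σt = 1.1²·881741/12750 = 83.679

t(4,4)=2.398 V=83.679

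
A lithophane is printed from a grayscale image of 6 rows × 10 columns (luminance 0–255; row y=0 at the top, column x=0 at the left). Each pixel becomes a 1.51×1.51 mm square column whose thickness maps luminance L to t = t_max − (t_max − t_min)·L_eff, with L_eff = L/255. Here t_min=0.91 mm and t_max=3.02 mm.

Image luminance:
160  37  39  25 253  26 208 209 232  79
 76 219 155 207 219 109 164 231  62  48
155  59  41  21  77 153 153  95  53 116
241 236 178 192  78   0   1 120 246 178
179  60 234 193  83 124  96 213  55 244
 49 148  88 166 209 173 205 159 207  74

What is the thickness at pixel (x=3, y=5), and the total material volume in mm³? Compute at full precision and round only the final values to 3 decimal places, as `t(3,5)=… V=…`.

t(3,5)=1.646 V=260.145

span = t_max - t_min = 3.02 - 0.91 = 2.110
L(3,5) = 166, L_eff = 166/255 = 0.650980
t(3,5) = 3.02 - 2.110·0.650980 = 1.646
Σt over all 6·10 pixels = 290939/2550 ≈ 114.0937255
V = pitch²·Σt = 1.51²·290939/2550 = 260.145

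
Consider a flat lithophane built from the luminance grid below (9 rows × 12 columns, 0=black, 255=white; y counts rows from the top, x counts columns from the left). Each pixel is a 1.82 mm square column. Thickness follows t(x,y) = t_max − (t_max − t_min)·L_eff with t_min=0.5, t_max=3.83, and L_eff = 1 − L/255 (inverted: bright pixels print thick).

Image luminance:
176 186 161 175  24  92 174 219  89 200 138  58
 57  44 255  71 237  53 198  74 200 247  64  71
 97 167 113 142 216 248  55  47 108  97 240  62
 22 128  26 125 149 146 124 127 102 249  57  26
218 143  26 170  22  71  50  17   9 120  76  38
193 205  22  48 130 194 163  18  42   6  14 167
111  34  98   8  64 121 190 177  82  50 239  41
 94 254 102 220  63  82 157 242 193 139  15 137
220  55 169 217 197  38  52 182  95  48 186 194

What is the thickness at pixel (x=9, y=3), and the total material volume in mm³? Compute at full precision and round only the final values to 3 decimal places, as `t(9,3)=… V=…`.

t(9,3)=3.752 V=735.315

span = t_max - t_min = 3.83 - 0.5 = 3.330
L(9,3) = 249, L_eff = 1 - 249/255 = 0.023529 (inverted)
t(9,3) = 3.83 - 3.330·0.023529 = 3.752
Σt over all 9·12 pixels = 471726/2125 ≈ 221.9887059
V = pitch²·Σt = 1.82²·471726/2125 = 735.315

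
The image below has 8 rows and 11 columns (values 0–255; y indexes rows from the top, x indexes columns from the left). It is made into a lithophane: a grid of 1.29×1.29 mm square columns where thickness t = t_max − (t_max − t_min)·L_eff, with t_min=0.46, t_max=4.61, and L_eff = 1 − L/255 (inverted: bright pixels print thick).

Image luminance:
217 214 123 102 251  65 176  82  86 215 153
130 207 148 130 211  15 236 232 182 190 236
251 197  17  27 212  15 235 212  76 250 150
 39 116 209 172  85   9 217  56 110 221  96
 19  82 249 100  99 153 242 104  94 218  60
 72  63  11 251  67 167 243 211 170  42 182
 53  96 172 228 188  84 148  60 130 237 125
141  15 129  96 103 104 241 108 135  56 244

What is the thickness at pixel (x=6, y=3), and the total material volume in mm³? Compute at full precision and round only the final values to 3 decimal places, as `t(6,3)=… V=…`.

span = t_max - t_min = 4.61 - 0.46 = 4.150
L(6,3) = 217, L_eff = 1 - 217/255 = 0.149020 (inverted)
t(6,3) = 4.61 - 4.150·0.149020 = 3.992
Σt over all 8·11 pixels = 1232743/5100 ≈ 241.7143137
V = pitch²·Σt = 1.29²·1232743/5100 = 402.237

t(6,3)=3.992 V=402.237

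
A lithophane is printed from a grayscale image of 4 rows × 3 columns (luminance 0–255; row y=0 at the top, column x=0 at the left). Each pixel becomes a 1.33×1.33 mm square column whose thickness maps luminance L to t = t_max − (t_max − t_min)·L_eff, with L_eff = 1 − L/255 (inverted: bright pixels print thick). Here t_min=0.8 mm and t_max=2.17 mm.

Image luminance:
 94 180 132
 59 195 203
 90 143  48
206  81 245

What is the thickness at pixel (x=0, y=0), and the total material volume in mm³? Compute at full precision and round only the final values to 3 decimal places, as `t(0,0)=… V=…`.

t(0,0)=1.305 V=32.909

span = t_max - t_min = 2.17 - 0.8 = 1.370
L(0,0) = 94, L_eff = 1 - 94/255 = 0.631373 (inverted)
t(0,0) = 2.17 - 1.370·0.631373 = 1.305
Σt over all 4·3 pixels = 118603/6375 ≈ 18.6043922
V = pitch²·Σt = 1.33²·118603/6375 = 32.909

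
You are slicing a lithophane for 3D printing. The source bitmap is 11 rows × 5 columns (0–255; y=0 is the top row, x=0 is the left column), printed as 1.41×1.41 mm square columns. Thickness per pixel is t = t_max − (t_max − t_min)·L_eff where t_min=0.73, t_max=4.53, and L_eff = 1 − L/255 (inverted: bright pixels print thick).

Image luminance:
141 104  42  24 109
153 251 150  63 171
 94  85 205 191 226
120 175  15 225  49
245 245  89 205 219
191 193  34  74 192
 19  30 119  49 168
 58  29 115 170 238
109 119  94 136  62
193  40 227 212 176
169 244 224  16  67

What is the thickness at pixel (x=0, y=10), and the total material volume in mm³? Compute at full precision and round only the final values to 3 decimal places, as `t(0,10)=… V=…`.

t(0,10)=3.248 V=297.963

span = t_max - t_min = 4.53 - 0.73 = 3.800
L(0,10) = 169, L_eff = 1 - 169/255 = 0.337255 (inverted)
t(0,10) = 4.53 - 3.800·0.337255 = 3.248
Σt over all 11·5 pixels = 764353/5100 ≈ 149.8731373
V = pitch²·Σt = 1.41²·764353/5100 = 297.963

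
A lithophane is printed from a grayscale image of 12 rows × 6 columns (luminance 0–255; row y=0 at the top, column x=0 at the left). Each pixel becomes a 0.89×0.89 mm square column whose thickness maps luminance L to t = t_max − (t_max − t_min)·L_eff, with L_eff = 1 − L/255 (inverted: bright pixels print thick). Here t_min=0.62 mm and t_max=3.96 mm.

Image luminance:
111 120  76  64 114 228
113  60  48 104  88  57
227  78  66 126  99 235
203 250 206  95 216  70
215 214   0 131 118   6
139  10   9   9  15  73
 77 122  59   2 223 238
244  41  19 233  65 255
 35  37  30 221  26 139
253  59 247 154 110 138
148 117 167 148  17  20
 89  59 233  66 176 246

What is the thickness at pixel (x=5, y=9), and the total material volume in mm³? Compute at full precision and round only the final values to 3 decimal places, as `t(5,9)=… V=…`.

t(5,9)=2.428 V=123.609

span = t_max - t_min = 3.96 - 0.62 = 3.340
L(5,9) = 138, L_eff = 1 - 138/255 = 0.458824 (inverted)
t(5,9) = 3.96 - 3.340·0.458824 = 2.428
Σt over all 12·6 pixels = 994831/6375 ≈ 156.0519216
V = pitch²·Σt = 0.89²·994831/6375 = 123.609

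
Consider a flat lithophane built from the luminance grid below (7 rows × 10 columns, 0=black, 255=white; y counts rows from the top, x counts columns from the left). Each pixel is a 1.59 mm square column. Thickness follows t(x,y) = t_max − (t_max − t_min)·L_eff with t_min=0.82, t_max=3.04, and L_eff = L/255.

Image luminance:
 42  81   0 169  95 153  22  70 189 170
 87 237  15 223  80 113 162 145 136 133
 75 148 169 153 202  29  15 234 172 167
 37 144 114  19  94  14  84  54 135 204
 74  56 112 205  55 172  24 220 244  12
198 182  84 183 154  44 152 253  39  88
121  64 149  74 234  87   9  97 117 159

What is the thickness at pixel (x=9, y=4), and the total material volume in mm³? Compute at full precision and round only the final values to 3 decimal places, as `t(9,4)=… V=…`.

span = t_max - t_min = 3.04 - 0.82 = 2.220
L(9,4) = 12, L_eff = 12/255 = 0.047059
t(9,4) = 3.04 - 2.220·0.047059 = 2.936
Σt over all 7·10 pixels = 599261/4250 ≈ 141.0025882
V = pitch²·Σt = 1.59²·599261/4250 = 356.469

t(9,4)=2.936 V=356.469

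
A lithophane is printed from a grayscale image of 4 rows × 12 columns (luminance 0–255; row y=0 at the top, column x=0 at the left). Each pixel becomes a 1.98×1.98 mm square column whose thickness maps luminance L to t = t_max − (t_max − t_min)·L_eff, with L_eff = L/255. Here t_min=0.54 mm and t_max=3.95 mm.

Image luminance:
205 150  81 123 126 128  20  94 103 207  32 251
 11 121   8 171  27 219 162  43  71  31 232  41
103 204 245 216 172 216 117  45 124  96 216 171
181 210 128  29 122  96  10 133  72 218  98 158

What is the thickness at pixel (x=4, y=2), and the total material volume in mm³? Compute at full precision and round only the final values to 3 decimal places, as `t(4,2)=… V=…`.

t(4,2)=1.650 V=426.814

span = t_max - t_min = 3.95 - 0.54 = 3.410
L(4,2) = 172, L_eff = 172/255 = 0.674510
t(4,2) = 3.95 - 3.410·0.674510 = 1.650
Σt over all 4·12 pixels = 2776183/25500 ≈ 108.8699216
V = pitch²·Σt = 1.98²·2776183/25500 = 426.814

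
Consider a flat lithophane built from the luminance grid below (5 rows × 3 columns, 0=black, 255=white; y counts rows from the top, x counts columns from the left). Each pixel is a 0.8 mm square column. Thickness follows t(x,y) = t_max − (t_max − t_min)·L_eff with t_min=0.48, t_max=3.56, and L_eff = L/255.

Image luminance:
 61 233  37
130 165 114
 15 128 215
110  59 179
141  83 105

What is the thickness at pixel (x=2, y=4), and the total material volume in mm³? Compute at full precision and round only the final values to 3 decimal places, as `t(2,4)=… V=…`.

span = t_max - t_min = 3.56 - 0.48 = 3.080
L(2,4) = 105, L_eff = 105/255 = 0.411765
t(2,4) = 3.56 - 3.080·0.411765 = 2.292
Σt over all 5·3 pixels = 1630/51 ≈ 31.9607843
V = pitch²·Σt = 0.8²·1630/51 = 20.455

t(2,4)=2.292 V=20.455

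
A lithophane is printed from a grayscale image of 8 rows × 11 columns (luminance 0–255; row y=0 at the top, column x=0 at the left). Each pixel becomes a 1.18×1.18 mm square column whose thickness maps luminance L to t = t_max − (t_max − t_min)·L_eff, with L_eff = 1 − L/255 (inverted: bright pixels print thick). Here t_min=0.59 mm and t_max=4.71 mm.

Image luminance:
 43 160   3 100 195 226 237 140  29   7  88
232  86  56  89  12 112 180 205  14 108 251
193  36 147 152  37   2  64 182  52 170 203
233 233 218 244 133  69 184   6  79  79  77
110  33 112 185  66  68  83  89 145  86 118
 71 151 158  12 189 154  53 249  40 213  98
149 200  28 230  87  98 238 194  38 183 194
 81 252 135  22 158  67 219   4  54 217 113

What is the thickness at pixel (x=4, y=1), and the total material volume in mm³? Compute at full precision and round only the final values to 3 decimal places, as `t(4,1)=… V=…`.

span = t_max - t_min = 4.71 - 0.59 = 4.120
L(4,1) = 12, L_eff = 1 - 12/255 = 0.952941 (inverted)
t(4,1) = 4.71 - 4.120·0.952941 = 0.784
Σt over all 8·11 pixels = 288884/1275 ≈ 226.5756863
V = pitch²·Σt = 1.18²·288884/1275 = 315.484

t(4,1)=0.784 V=315.484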